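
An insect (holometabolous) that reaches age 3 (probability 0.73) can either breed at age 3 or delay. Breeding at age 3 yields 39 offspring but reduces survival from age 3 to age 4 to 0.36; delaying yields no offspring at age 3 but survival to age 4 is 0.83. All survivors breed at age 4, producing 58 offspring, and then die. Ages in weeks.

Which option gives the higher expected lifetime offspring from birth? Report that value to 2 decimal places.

breed at age 3: R₀ = 0.73 × (39 + 0.36 × 58) = 0.73 × 59.8800 = 43.7124
delay to age 4: R₀ = 0.73 × (0.83 × 58) = 0.73 × 48.1400 = 35.1422
Higher: breed at age 3 (43.7124).

43.71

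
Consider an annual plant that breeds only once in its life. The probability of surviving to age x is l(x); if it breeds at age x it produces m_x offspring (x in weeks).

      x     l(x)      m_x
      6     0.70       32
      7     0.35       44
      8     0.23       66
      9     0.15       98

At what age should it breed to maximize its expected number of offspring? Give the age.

Expected offspring if breeding at age x = l(x) × m_x:
  age 6: 0.70 × 32 = 22.400
  age 7: 0.35 × 44 = 15.400
  age 8: 0.23 × 66 = 15.180
  age 9: 0.15 × 98 = 14.700
Maximum at age 6 (22.400).

6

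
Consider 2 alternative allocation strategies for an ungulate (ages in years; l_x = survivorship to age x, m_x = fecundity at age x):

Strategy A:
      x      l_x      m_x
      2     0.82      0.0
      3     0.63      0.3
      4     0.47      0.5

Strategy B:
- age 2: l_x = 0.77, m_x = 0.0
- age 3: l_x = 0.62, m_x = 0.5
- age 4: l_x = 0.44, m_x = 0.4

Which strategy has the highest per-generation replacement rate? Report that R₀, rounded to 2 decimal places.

0.49

Strategy A: R₀ = 0.82×0.0 + 0.63×0.3 + 0.47×0.5 = 0.4240
Strategy B: R₀ = 0.77×0.0 + 0.62×0.5 + 0.44×0.4 = 0.4860
Highest R₀: strategy B with 0.4860.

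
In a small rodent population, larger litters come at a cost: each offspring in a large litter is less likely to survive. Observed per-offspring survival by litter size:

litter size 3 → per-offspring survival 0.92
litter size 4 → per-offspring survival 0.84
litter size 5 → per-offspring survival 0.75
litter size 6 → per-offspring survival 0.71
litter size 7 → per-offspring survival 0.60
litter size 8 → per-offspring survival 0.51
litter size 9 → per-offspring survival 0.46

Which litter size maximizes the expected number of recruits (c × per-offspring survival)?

6

Expected recruits = c × s(c):
  c=3: 3 × 0.92 = 2.760
  c=4: 4 × 0.84 = 3.360
  c=5: 5 × 0.75 = 3.750
  c=6: 6 × 0.71 = 4.260
  c=7: 7 × 0.60 = 4.200
  c=8: 8 × 0.51 = 4.080
  c=9: 9 × 0.46 = 4.140
Maximum at c = 6 (4.260 recruits).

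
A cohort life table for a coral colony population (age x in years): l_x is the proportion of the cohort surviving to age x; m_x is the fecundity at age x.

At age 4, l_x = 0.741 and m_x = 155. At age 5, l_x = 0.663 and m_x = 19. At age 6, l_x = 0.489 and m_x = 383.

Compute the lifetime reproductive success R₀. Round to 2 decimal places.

314.74

R₀ = Σ l_x m_x:
  age 4: 0.741 × 155 = 114.8550
  age 5: 0.663 × 19 = 12.5970
  age 6: 0.489 × 383 = 187.2870
R₀ = 114.8550 + 12.5970 + 187.2870 = 314.7390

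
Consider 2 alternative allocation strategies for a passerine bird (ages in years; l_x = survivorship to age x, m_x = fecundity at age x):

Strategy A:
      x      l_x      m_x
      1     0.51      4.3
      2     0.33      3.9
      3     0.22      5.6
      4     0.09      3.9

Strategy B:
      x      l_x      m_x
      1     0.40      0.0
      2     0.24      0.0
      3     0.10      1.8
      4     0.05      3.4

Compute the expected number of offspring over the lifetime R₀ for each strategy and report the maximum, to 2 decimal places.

5.06

Strategy A: R₀ = 0.51×4.3 + 0.33×3.9 + 0.22×5.6 + 0.09×3.9 = 5.0630
Strategy B: R₀ = 0.40×0.0 + 0.24×0.0 + 0.10×1.8 + 0.05×3.4 = 0.3500
Highest R₀: strategy A with 5.0630.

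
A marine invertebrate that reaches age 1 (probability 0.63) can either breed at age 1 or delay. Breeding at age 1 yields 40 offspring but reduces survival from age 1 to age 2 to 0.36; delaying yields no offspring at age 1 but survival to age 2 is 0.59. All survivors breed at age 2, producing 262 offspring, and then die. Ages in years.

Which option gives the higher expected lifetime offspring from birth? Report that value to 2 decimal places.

97.39

breed at age 1: R₀ = 0.63 × (40 + 0.36 × 262) = 0.63 × 134.3200 = 84.6216
delay to age 2: R₀ = 0.63 × (0.59 × 262) = 0.63 × 154.5800 = 97.3854
Higher: delay to age 2 (97.3854).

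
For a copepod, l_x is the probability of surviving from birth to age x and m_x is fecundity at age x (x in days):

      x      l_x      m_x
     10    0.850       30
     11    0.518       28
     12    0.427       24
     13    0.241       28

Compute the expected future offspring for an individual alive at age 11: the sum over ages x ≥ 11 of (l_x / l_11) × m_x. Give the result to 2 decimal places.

l_11 = 0.518. Conditional survival from age 11 to x is l_x / l_11.
  x=11: (0.518/0.518) × 28 = 28.0000
  x=12: (0.427/0.518) × 24 = 19.7838
  x=13: (0.241/0.518) × 28 = 13.0270
Sum = 28.0000 + 19.7838 + 13.0270 = 60.8108

60.81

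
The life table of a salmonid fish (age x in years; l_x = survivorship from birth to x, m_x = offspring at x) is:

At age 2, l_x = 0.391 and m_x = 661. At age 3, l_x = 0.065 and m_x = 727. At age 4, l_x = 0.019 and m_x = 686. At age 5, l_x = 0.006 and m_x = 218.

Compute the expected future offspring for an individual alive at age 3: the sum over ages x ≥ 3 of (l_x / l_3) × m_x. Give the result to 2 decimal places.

947.65

l_3 = 0.065. Conditional survival from age 3 to x is l_x / l_3.
  x=3: (0.065/0.065) × 727 = 727.0000
  x=4: (0.019/0.065) × 686 = 200.5231
  x=5: (0.006/0.065) × 218 = 20.1231
Sum = 727.0000 + 200.5231 + 20.1231 = 947.6462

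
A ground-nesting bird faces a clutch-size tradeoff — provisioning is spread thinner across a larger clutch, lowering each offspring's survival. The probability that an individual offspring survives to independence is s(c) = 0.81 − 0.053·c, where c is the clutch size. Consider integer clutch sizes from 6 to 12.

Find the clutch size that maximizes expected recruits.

Expected recruits = c × s(c):
  c=6: 6 × 0.492 = 2.952
  c=7: 7 × 0.439 = 3.073
  c=8: 8 × 0.386 = 3.088
  c=9: 9 × 0.333 = 2.997
  c=10: 10 × 0.280 = 2.800
  c=11: 11 × 0.227 = 2.497
  c=12: 12 × 0.174 = 2.088
Maximum at c = 8 (3.088 recruits).

8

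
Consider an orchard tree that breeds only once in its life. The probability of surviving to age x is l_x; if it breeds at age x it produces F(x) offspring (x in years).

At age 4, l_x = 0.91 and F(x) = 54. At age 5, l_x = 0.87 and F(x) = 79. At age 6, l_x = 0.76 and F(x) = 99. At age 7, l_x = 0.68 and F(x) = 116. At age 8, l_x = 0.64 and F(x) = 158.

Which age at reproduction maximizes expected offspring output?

Expected offspring if breeding at age x = l_x × F(x):
  age 4: 0.91 × 54 = 49.140
  age 5: 0.87 × 79 = 68.730
  age 6: 0.76 × 99 = 75.240
  age 7: 0.68 × 116 = 78.880
  age 8: 0.64 × 158 = 101.120
Maximum at age 8 (101.120).

8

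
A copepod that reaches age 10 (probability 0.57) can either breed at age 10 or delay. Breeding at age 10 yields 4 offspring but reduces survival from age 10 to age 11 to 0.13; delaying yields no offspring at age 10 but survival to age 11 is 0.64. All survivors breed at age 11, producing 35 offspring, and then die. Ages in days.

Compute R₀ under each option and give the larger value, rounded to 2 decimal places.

12.77

breed at age 10: R₀ = 0.57 × (4 + 0.13 × 35) = 0.57 × 8.5500 = 4.8735
delay to age 11: R₀ = 0.57 × (0.64 × 35) = 0.57 × 22.4000 = 12.7680
Higher: delay to age 11 (12.7680).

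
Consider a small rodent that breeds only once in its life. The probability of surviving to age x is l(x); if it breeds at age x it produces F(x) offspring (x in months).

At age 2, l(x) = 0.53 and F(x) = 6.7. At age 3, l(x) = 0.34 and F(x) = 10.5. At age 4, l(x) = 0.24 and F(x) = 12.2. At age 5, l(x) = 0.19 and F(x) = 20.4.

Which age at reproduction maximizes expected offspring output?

Expected offspring if breeding at age x = l(x) × F(x):
  age 2: 0.53 × 6.7 = 3.551
  age 3: 0.34 × 10.5 = 3.570
  age 4: 0.24 × 12.2 = 2.928
  age 5: 0.19 × 20.4 = 3.876
Maximum at age 5 (3.876).

5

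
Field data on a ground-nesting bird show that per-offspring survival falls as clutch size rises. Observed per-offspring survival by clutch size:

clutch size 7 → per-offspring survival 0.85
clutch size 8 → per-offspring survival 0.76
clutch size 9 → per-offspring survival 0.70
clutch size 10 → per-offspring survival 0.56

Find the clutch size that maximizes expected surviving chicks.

Expected surviving chicks = c × s(c):
  c=7: 7 × 0.85 = 5.950
  c=8: 8 × 0.76 = 6.080
  c=9: 9 × 0.70 = 6.300
  c=10: 10 × 0.56 = 5.600
Maximum at c = 9 (6.300 surviving chicks).

9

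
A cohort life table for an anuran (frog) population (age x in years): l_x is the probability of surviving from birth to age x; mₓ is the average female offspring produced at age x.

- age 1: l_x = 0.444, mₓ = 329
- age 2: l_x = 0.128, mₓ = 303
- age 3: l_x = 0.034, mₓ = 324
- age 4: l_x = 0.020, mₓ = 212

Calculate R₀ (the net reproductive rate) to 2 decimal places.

200.12

R₀ = Σ l_x mₓ:
  age 1: 0.444 × 329 = 146.0760
  age 2: 0.128 × 303 = 38.7840
  age 3: 0.034 × 324 = 11.0160
  age 4: 0.020 × 212 = 4.2400
R₀ = 146.0760 + 38.7840 + 11.0160 + 4.2400 = 200.1160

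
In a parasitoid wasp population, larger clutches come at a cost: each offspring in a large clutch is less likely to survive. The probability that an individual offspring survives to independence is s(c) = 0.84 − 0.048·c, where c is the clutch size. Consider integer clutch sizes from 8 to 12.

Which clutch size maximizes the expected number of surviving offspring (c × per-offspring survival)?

9

Expected surviving offspring = c × s(c):
  c=8: 8 × 0.456 = 3.648
  c=9: 9 × 0.408 = 3.672
  c=10: 10 × 0.360 = 3.600
  c=11: 11 × 0.312 = 3.432
  c=12: 12 × 0.264 = 3.168
Maximum at c = 9 (3.672 surviving offspring).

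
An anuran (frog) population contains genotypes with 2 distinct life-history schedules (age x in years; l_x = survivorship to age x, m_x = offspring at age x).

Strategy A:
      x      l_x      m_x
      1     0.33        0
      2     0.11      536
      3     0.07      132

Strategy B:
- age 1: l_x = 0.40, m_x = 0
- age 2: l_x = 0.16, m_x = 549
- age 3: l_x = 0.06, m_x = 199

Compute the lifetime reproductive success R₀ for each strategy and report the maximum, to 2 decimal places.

99.78

Strategy A: R₀ = 0.33×0 + 0.11×536 + 0.07×132 = 68.2000
Strategy B: R₀ = 0.40×0 + 0.16×549 + 0.06×199 = 99.7800
Highest R₀: strategy B with 99.7800.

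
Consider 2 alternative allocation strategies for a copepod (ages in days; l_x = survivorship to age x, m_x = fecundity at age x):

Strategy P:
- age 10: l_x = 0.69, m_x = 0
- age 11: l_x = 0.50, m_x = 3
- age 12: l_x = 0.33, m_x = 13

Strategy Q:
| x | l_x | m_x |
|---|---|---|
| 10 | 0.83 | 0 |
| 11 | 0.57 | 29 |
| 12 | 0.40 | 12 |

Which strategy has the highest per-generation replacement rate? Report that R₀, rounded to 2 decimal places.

21.33

Strategy P: R₀ = 0.69×0 + 0.50×3 + 0.33×13 = 5.7900
Strategy Q: R₀ = 0.83×0 + 0.57×29 + 0.40×12 = 21.3300
Highest R₀: strategy Q with 21.3300.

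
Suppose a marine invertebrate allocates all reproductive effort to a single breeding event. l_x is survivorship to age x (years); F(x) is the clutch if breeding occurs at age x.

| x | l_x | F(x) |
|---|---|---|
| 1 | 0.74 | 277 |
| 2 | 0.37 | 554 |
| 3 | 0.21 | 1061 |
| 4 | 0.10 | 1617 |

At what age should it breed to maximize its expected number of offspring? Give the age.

3

Expected offspring if breeding at age x = l_x × F(x):
  age 1: 0.74 × 277 = 204.980
  age 2: 0.37 × 554 = 204.980
  age 3: 0.21 × 1061 = 222.810
  age 4: 0.10 × 1617 = 161.700
Maximum at age 3 (222.810).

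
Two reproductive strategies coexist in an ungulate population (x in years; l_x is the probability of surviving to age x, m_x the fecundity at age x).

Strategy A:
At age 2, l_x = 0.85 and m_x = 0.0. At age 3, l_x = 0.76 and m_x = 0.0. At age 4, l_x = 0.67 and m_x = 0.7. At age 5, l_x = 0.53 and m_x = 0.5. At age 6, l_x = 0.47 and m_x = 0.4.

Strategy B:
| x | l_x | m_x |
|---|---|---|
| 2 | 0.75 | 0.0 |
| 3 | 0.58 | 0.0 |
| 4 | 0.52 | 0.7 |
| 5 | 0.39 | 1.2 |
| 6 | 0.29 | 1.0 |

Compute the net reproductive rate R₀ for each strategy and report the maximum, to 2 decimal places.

Strategy A: R₀ = 0.85×0.0 + 0.76×0.0 + 0.67×0.7 + 0.53×0.5 + 0.47×0.4 = 0.9220
Strategy B: R₀ = 0.75×0.0 + 0.58×0.0 + 0.52×0.7 + 0.39×1.2 + 0.29×1.0 = 1.1220
Highest R₀: strategy B with 1.1220.

1.12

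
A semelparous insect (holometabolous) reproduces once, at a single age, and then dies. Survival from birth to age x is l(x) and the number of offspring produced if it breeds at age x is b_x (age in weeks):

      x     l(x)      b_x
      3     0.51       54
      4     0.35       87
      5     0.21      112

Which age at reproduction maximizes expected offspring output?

4

Expected offspring if breeding at age x = l(x) × b_x:
  age 3: 0.51 × 54 = 27.540
  age 4: 0.35 × 87 = 30.450
  age 5: 0.21 × 112 = 23.520
Maximum at age 4 (30.450).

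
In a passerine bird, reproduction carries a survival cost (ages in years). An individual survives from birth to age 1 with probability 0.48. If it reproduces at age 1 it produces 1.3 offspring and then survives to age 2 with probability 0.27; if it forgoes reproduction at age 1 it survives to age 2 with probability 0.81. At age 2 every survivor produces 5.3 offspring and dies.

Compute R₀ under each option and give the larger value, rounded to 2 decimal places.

breed at age 1: R₀ = 0.48 × (1.3 + 0.27 × 5.3) = 0.48 × 2.7310 = 1.3109
delay to age 2: R₀ = 0.48 × (0.81 × 5.3) = 0.48 × 4.2930 = 2.0606
Higher: delay to age 2 (2.0606).

2.06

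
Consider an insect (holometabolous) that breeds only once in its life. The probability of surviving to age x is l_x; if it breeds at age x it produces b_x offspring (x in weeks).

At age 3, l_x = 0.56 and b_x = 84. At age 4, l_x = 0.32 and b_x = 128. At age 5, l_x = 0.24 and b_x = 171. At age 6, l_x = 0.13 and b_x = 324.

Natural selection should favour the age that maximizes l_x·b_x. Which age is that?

Expected offspring if breeding at age x = l_x × b_x:
  age 3: 0.56 × 84 = 47.040
  age 4: 0.32 × 128 = 40.960
  age 5: 0.24 × 171 = 41.040
  age 6: 0.13 × 324 = 42.120
Maximum at age 3 (47.040).

3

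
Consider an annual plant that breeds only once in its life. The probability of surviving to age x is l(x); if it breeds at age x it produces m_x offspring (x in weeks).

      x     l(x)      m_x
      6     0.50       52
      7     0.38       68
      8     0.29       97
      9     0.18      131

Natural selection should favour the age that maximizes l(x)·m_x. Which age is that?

8

Expected offspring if breeding at age x = l(x) × m_x:
  age 6: 0.50 × 52 = 26.000
  age 7: 0.38 × 68 = 25.840
  age 8: 0.29 × 97 = 28.130
  age 9: 0.18 × 131 = 23.580
Maximum at age 8 (28.130).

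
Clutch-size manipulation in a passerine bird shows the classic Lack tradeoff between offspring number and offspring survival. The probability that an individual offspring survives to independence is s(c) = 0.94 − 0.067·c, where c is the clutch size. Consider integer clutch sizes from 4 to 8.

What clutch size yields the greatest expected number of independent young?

7

Expected independent young = c × s(c):
  c=4: 4 × 0.672 = 2.688
  c=5: 5 × 0.605 = 3.025
  c=6: 6 × 0.538 = 3.228
  c=7: 7 × 0.471 = 3.297
  c=8: 8 × 0.404 = 3.232
Maximum at c = 7 (3.297 independent young).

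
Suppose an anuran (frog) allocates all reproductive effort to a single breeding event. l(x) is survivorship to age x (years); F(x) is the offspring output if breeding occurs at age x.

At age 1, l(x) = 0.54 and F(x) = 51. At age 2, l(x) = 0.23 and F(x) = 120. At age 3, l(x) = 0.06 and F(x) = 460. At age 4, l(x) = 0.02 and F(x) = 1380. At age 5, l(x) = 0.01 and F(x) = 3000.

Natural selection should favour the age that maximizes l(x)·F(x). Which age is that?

5

Expected offspring if breeding at age x = l(x) × F(x):
  age 1: 0.54 × 51 = 27.540
  age 2: 0.23 × 120 = 27.600
  age 3: 0.06 × 460 = 27.600
  age 4: 0.02 × 1380 = 27.600
  age 5: 0.01 × 3000 = 30.000
Maximum at age 5 (30.000).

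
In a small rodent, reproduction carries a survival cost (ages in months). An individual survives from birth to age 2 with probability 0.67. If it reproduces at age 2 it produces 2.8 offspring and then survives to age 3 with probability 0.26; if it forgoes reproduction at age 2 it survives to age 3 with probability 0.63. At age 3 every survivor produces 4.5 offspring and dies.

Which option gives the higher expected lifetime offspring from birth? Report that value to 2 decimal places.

2.66

breed at age 2: R₀ = 0.67 × (2.8 + 0.26 × 4.5) = 0.67 × 3.9700 = 2.6599
delay to age 3: R₀ = 0.67 × (0.63 × 4.5) = 0.67 × 2.8350 = 1.8995
Higher: breed at age 2 (2.6599).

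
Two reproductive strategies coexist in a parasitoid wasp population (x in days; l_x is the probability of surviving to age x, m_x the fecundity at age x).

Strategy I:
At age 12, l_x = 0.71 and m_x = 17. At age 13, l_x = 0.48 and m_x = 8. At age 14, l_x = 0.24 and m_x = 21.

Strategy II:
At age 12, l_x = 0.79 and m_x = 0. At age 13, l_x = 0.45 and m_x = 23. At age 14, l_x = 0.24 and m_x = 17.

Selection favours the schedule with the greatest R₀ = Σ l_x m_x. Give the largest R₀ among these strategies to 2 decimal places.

20.95

Strategy I: R₀ = 0.71×17 + 0.48×8 + 0.24×21 = 20.9500
Strategy II: R₀ = 0.79×0 + 0.45×23 + 0.24×17 = 14.4300
Highest R₀: strategy I with 20.9500.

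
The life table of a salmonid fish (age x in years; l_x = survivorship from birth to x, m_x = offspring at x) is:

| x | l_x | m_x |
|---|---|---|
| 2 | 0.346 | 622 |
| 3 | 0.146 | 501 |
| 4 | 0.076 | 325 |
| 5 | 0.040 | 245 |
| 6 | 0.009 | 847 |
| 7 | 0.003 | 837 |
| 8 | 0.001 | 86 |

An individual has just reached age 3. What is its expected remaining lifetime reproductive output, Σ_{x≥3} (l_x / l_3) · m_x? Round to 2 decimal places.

l_3 = 0.146. Conditional survival from age 3 to x is l_x / l_3.
  x=3: (0.146/0.146) × 501 = 501.0000
  x=4: (0.076/0.146) × 325 = 169.1781
  x=5: (0.040/0.146) × 245 = 67.1233
  x=6: (0.009/0.146) × 847 = 52.2123
  x=7: (0.003/0.146) × 837 = 17.1986
  x=8: (0.001/0.146) × 86 = 0.5890
Sum = 501.0000 + 169.1781 + 67.1233 + 52.2123 + 17.1986 + 0.5890 = 807.3014

807.30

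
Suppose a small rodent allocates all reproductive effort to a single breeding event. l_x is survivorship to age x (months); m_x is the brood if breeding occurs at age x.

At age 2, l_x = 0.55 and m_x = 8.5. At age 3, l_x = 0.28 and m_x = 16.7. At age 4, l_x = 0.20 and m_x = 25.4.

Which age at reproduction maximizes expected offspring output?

Expected offspring if breeding at age x = l_x × m_x:
  age 2: 0.55 × 8.5 = 4.675
  age 3: 0.28 × 16.7 = 4.676
  age 4: 0.20 × 25.4 = 5.080
Maximum at age 4 (5.080).

4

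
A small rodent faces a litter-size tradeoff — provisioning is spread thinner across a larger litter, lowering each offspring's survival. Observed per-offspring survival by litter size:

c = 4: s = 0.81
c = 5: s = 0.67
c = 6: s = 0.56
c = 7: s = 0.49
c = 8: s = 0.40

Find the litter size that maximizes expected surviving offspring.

Expected surviving offspring = c × s(c):
  c=4: 4 × 0.81 = 3.240
  c=5: 5 × 0.67 = 3.350
  c=6: 6 × 0.56 = 3.360
  c=7: 7 × 0.49 = 3.430
  c=8: 8 × 0.40 = 3.200
Maximum at c = 7 (3.430 surviving offspring).

7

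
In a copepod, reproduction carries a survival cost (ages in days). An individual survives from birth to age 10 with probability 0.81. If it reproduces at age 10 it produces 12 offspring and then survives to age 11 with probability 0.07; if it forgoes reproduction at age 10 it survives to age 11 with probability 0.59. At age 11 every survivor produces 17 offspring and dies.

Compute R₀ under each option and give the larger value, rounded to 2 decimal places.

10.68

breed at age 10: R₀ = 0.81 × (12 + 0.07 × 17) = 0.81 × 13.1900 = 10.6839
delay to age 11: R₀ = 0.81 × (0.59 × 17) = 0.81 × 10.0300 = 8.1243
Higher: breed at age 10 (10.6839).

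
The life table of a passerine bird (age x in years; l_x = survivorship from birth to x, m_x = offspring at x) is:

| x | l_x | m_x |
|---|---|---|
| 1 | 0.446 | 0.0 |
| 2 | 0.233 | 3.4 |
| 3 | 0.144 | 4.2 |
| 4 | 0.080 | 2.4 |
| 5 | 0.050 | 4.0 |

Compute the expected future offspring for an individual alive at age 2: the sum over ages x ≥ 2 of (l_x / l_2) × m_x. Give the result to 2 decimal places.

l_2 = 0.233. Conditional survival from age 2 to x is l_x / l_2.
  x=2: (0.233/0.233) × 3.4 = 3.4000
  x=3: (0.144/0.233) × 4.2 = 2.5957
  x=4: (0.080/0.233) × 2.4 = 0.8240
  x=5: (0.050/0.233) × 4.0 = 0.8584
Sum = 3.4000 + 2.5957 + 0.8240 + 0.8584 = 7.6781

7.68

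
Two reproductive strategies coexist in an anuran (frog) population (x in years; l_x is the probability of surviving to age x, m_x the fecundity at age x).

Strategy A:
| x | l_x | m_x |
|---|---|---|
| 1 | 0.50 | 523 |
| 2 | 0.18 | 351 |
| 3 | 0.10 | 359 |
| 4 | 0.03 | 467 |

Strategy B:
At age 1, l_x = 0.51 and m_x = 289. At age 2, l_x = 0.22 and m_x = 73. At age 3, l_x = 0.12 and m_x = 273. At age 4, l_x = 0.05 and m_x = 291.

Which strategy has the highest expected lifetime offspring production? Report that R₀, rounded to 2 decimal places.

374.59

Strategy A: R₀ = 0.50×523 + 0.18×351 + 0.10×359 + 0.03×467 = 374.5900
Strategy B: R₀ = 0.51×289 + 0.22×73 + 0.12×273 + 0.05×291 = 210.7600
Highest R₀: strategy A with 374.5900.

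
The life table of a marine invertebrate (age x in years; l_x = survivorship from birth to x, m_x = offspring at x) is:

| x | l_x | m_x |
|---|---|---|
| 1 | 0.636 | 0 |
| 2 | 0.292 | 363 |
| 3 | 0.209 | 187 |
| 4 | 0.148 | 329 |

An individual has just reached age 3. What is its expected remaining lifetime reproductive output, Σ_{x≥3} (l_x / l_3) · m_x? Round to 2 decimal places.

l_3 = 0.209. Conditional survival from age 3 to x is l_x / l_3.
  x=3: (0.209/0.209) × 187 = 187.0000
  x=4: (0.148/0.209) × 329 = 232.9761
Sum = 187.0000 + 232.9761 = 419.9761

419.98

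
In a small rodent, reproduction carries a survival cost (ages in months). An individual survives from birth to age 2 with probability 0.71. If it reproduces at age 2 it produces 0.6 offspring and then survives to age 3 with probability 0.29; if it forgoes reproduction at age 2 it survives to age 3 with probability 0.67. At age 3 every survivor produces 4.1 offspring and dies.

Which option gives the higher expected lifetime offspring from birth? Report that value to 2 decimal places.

breed at age 2: R₀ = 0.71 × (0.6 + 0.29 × 4.1) = 0.71 × 1.7890 = 1.2702
delay to age 3: R₀ = 0.71 × (0.67 × 4.1) = 0.71 × 2.7470 = 1.9504
Higher: delay to age 3 (1.9504).

1.95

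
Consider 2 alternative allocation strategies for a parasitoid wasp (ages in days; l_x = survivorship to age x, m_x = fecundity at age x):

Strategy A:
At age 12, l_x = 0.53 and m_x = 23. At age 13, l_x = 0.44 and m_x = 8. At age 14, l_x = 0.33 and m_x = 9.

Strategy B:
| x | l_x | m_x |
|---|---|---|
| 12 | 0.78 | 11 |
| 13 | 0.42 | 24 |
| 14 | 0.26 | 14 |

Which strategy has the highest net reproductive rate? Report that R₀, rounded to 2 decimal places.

Strategy A: R₀ = 0.53×23 + 0.44×8 + 0.33×9 = 18.6800
Strategy B: R₀ = 0.78×11 + 0.42×24 + 0.26×14 = 22.3000
Highest R₀: strategy B with 22.3000.

22.30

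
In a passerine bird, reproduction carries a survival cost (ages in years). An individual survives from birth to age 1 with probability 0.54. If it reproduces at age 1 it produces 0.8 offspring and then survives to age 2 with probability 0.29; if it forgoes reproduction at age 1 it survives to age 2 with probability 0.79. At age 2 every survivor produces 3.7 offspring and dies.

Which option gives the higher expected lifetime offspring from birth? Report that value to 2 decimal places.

1.58

breed at age 1: R₀ = 0.54 × (0.8 + 0.29 × 3.7) = 0.54 × 1.8730 = 1.0114
delay to age 2: R₀ = 0.54 × (0.79 × 3.7) = 0.54 × 2.9230 = 1.5784
Higher: delay to age 2 (1.5784).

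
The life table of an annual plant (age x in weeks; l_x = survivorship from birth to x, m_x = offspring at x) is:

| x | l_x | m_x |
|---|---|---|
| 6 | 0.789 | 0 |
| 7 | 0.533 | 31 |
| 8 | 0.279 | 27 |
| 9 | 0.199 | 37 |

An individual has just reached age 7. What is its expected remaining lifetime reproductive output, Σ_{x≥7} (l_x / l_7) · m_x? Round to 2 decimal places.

l_7 = 0.533. Conditional survival from age 7 to x is l_x / l_7.
  x=7: (0.533/0.533) × 31 = 31.0000
  x=8: (0.279/0.533) × 27 = 14.1332
  x=9: (0.199/0.533) × 37 = 13.8143
Sum = 31.0000 + 14.1332 + 13.8143 = 58.9475

58.95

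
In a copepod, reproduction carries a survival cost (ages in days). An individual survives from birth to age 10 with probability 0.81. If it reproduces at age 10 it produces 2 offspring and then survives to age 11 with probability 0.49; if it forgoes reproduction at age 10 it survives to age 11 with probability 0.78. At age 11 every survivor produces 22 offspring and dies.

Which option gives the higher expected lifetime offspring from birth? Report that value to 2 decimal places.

13.90

breed at age 10: R₀ = 0.81 × (2 + 0.49 × 22) = 0.81 × 12.7800 = 10.3518
delay to age 11: R₀ = 0.81 × (0.78 × 22) = 0.81 × 17.1600 = 13.8996
Higher: delay to age 11 (13.8996).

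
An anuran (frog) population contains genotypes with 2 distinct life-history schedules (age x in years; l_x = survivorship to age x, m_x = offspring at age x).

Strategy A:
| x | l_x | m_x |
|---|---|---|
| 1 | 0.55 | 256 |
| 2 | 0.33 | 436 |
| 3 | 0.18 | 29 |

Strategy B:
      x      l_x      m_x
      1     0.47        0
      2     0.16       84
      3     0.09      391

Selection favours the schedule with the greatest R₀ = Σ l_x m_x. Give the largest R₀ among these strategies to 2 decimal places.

Strategy A: R₀ = 0.55×256 + 0.33×436 + 0.18×29 = 289.9000
Strategy B: R₀ = 0.47×0 + 0.16×84 + 0.09×391 = 48.6300
Highest R₀: strategy A with 289.9000.

289.90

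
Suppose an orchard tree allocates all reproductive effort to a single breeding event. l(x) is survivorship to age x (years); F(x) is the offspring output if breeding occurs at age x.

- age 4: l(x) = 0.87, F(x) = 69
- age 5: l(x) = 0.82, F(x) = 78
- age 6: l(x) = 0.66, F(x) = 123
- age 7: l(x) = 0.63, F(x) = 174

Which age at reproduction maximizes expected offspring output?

Expected offspring if breeding at age x = l(x) × F(x):
  age 4: 0.87 × 69 = 60.030
  age 5: 0.82 × 78 = 63.960
  age 6: 0.66 × 123 = 81.180
  age 7: 0.63 × 174 = 109.620
Maximum at age 7 (109.620).

7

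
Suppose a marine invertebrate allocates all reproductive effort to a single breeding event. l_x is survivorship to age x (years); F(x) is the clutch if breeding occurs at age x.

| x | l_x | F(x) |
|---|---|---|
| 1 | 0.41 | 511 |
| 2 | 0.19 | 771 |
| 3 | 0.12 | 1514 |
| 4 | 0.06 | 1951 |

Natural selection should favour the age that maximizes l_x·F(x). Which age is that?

1

Expected offspring if breeding at age x = l_x × F(x):
  age 1: 0.41 × 511 = 209.510
  age 2: 0.19 × 771 = 146.490
  age 3: 0.12 × 1514 = 181.680
  age 4: 0.06 × 1951 = 117.060
Maximum at age 1 (209.510).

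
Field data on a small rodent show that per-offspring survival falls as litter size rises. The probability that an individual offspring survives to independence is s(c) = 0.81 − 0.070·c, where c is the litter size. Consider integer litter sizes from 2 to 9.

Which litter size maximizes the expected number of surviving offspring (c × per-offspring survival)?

Expected surviving offspring = c × s(c):
  c=2: 2 × 0.670 = 1.340
  c=3: 3 × 0.600 = 1.800
  c=4: 4 × 0.530 = 2.120
  c=5: 5 × 0.460 = 2.300
  c=6: 6 × 0.390 = 2.340
  c=7: 7 × 0.320 = 2.240
  c=8: 8 × 0.250 = 2.000
  c=9: 9 × 0.180 = 1.620
Maximum at c = 6 (2.340 surviving offspring).

6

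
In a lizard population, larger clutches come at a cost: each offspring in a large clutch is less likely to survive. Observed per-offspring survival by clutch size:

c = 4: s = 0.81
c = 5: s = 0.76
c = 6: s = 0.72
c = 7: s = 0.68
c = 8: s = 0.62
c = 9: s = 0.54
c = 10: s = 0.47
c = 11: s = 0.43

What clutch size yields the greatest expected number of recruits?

8

Expected recruits = c × s(c):
  c=4: 4 × 0.81 = 3.240
  c=5: 5 × 0.76 = 3.800
  c=6: 6 × 0.72 = 4.320
  c=7: 7 × 0.68 = 4.760
  c=8: 8 × 0.62 = 4.960
  c=9: 9 × 0.54 = 4.860
  c=10: 10 × 0.47 = 4.700
  c=11: 11 × 0.43 = 4.730
Maximum at c = 8 (4.960 recruits).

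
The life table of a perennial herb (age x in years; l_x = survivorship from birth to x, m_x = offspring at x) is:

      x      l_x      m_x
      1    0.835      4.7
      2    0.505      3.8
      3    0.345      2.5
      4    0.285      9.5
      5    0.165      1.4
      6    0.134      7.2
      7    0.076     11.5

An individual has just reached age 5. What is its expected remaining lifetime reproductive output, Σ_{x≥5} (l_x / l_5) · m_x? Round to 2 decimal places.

12.54

l_5 = 0.165. Conditional survival from age 5 to x is l_x / l_5.
  x=5: (0.165/0.165) × 1.4 = 1.4000
  x=6: (0.134/0.165) × 7.2 = 5.8473
  x=7: (0.076/0.165) × 11.5 = 5.2970
Sum = 1.4000 + 5.8473 + 5.2970 = 12.5442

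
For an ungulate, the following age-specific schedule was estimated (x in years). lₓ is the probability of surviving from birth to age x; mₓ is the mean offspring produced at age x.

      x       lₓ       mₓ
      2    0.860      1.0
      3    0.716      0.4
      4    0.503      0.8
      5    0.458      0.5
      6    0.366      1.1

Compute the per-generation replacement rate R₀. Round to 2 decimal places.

2.18

R₀ = Σ lₓ mₓ:
  age 2: 0.860 × 1.0 = 0.8600
  age 3: 0.716 × 0.4 = 0.2864
  age 4: 0.503 × 0.8 = 0.4024
  age 5: 0.458 × 0.5 = 0.2290
  age 6: 0.366 × 1.1 = 0.4026
R₀ = 0.8600 + 0.2864 + 0.4024 + 0.2290 + 0.4026 = 2.1804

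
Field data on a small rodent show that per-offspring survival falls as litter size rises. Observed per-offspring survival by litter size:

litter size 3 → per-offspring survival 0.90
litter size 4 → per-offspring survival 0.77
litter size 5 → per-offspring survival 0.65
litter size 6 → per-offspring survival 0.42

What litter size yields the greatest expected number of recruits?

Expected recruits = c × s(c):
  c=3: 3 × 0.90 = 2.700
  c=4: 4 × 0.77 = 3.080
  c=5: 5 × 0.65 = 3.250
  c=6: 6 × 0.42 = 2.520
Maximum at c = 5 (3.250 recruits).

5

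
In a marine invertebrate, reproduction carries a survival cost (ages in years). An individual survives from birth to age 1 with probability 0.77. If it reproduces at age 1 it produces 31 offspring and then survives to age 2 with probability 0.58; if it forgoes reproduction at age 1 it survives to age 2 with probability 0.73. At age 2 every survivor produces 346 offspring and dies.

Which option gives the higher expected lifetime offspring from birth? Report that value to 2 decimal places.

breed at age 1: R₀ = 0.77 × (31 + 0.58 × 346) = 0.77 × 231.6800 = 178.3936
delay to age 2: R₀ = 0.77 × (0.73 × 346) = 0.77 × 252.5800 = 194.4866
Higher: delay to age 2 (194.4866).

194.49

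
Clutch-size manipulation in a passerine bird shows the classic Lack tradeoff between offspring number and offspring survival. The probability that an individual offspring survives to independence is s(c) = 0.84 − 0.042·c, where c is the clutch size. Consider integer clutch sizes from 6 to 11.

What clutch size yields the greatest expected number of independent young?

Expected independent young = c × s(c):
  c=6: 6 × 0.588 = 3.528
  c=7: 7 × 0.546 = 3.822
  c=8: 8 × 0.504 = 4.032
  c=9: 9 × 0.462 = 4.158
  c=10: 10 × 0.420 = 4.200
  c=11: 11 × 0.378 = 4.158
Maximum at c = 10 (4.200 independent young).

10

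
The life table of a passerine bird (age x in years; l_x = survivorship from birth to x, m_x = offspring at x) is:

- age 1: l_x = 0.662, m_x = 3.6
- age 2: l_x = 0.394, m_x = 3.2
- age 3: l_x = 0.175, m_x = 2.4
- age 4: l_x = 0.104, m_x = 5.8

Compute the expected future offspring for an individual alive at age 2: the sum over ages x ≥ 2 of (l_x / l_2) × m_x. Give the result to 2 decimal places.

l_2 = 0.394. Conditional survival from age 2 to x is l_x / l_2.
  x=2: (0.394/0.394) × 3.2 = 3.2000
  x=3: (0.175/0.394) × 2.4 = 1.0660
  x=4: (0.104/0.394) × 5.8 = 1.5310
Sum = 3.2000 + 1.0660 + 1.5310 = 5.7970

5.80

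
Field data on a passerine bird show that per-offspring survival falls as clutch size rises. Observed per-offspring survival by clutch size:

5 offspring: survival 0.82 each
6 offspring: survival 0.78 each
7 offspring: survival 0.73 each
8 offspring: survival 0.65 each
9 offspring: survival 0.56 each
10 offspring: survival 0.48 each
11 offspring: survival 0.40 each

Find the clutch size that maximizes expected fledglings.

Expected fledglings = c × s(c):
  c=5: 5 × 0.82 = 4.100
  c=6: 6 × 0.78 = 4.680
  c=7: 7 × 0.73 = 5.110
  c=8: 8 × 0.65 = 5.200
  c=9: 9 × 0.56 = 5.040
  c=10: 10 × 0.48 = 4.800
  c=11: 11 × 0.40 = 4.400
Maximum at c = 8 (5.200 fledglings).

8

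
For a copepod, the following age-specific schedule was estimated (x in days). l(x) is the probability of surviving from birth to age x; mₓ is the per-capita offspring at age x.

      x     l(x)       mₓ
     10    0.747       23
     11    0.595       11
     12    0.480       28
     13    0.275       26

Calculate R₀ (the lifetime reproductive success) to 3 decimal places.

R₀ = Σ l(x) mₓ:
  age 10: 0.747 × 23 = 17.1810
  age 11: 0.595 × 11 = 6.5450
  age 12: 0.480 × 28 = 13.4400
  age 13: 0.275 × 26 = 7.1500
R₀ = 17.1810 + 6.5450 + 13.4400 + 7.1500 = 44.3160

44.316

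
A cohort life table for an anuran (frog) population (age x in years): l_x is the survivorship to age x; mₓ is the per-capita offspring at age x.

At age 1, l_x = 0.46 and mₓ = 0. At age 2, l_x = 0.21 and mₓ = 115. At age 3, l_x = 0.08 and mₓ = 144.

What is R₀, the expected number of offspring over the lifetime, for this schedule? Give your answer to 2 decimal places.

35.67

R₀ = Σ l_x mₓ:
  age 1: 0.46 × 0 = 0.0000
  age 2: 0.21 × 115 = 24.1500
  age 3: 0.08 × 144 = 11.5200
R₀ = 0.0000 + 24.1500 + 11.5200 = 35.6700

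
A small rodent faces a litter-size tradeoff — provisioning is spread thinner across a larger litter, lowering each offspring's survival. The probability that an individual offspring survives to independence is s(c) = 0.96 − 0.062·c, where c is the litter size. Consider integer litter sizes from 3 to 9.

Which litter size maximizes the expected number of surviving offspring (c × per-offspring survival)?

Expected surviving offspring = c × s(c):
  c=3: 3 × 0.774 = 2.322
  c=4: 4 × 0.712 = 2.848
  c=5: 5 × 0.650 = 3.250
  c=6: 6 × 0.588 = 3.528
  c=7: 7 × 0.526 = 3.682
  c=8: 8 × 0.464 = 3.712
  c=9: 9 × 0.402 = 3.618
Maximum at c = 8 (3.712 surviving offspring).

8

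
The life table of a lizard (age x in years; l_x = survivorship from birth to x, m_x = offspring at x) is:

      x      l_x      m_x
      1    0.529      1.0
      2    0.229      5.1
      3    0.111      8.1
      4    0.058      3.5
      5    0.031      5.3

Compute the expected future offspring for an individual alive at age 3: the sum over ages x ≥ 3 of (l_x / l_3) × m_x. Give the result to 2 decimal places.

11.41

l_3 = 0.111. Conditional survival from age 3 to x is l_x / l_3.
  x=3: (0.111/0.111) × 8.1 = 8.1000
  x=4: (0.058/0.111) × 3.5 = 1.8288
  x=5: (0.031/0.111) × 5.3 = 1.4802
Sum = 8.1000 + 1.8288 + 1.4802 = 11.4090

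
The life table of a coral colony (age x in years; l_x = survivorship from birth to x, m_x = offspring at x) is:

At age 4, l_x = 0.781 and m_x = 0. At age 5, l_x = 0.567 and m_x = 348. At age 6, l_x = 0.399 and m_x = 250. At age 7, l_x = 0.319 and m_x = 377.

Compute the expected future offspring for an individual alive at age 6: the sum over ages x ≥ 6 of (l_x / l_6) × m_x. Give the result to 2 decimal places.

l_6 = 0.399. Conditional survival from age 6 to x is l_x / l_6.
  x=6: (0.399/0.399) × 250 = 250.0000
  x=7: (0.319/0.399) × 377 = 301.4110
Sum = 250.0000 + 301.4110 = 551.4110

551.41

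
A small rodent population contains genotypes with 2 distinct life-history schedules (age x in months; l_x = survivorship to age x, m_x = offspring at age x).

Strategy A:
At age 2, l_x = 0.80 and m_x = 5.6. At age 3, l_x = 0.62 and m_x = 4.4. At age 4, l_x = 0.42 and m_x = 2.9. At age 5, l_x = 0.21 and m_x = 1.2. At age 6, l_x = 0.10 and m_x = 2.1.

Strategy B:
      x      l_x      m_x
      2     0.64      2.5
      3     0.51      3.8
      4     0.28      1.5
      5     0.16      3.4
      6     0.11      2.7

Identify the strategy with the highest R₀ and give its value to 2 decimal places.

Strategy A: R₀ = 0.80×5.6 + 0.62×4.4 + 0.42×2.9 + 0.21×1.2 + 0.10×2.1 = 8.8880
Strategy B: R₀ = 0.64×2.5 + 0.51×3.8 + 0.28×1.5 + 0.16×3.4 + 0.11×2.7 = 4.7990
Highest R₀: strategy A with 8.8880.

8.89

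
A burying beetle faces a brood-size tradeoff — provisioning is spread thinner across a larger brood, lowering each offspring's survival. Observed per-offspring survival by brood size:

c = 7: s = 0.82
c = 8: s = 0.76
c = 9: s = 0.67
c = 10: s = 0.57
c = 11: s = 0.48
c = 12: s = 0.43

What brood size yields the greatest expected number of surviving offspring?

8

Expected surviving offspring = c × s(c):
  c=7: 7 × 0.82 = 5.740
  c=8: 8 × 0.76 = 6.080
  c=9: 9 × 0.67 = 6.030
  c=10: 10 × 0.57 = 5.700
  c=11: 11 × 0.48 = 5.280
  c=12: 12 × 0.43 = 5.160
Maximum at c = 8 (6.080 surviving offspring).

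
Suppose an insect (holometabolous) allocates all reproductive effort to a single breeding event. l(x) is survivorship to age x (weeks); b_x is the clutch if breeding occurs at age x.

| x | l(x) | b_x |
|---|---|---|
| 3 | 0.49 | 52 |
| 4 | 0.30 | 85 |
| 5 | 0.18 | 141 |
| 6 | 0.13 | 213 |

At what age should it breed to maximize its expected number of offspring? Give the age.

6

Expected offspring if breeding at age x = l(x) × b_x:
  age 3: 0.49 × 52 = 25.480
  age 4: 0.30 × 85 = 25.500
  age 5: 0.18 × 141 = 25.380
  age 6: 0.13 × 213 = 27.690
Maximum at age 6 (27.690).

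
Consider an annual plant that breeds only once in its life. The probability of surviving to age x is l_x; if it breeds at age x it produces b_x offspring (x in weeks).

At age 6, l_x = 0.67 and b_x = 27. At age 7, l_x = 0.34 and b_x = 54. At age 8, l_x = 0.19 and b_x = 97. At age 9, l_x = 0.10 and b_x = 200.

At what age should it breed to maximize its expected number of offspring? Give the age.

9

Expected offspring if breeding at age x = l_x × b_x:
  age 6: 0.67 × 27 = 18.090
  age 7: 0.34 × 54 = 18.360
  age 8: 0.19 × 97 = 18.430
  age 9: 0.10 × 200 = 20.000
Maximum at age 9 (20.000).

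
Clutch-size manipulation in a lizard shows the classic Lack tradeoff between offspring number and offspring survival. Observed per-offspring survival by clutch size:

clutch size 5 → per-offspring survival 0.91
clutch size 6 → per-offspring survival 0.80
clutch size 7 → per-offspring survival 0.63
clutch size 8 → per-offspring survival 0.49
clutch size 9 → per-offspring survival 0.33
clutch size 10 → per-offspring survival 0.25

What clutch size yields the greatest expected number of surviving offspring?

6

Expected surviving offspring = c × s(c):
  c=5: 5 × 0.91 = 4.550
  c=6: 6 × 0.80 = 4.800
  c=7: 7 × 0.63 = 4.410
  c=8: 8 × 0.49 = 3.920
  c=9: 9 × 0.33 = 2.970
  c=10: 10 × 0.25 = 2.500
Maximum at c = 6 (4.800 surviving offspring).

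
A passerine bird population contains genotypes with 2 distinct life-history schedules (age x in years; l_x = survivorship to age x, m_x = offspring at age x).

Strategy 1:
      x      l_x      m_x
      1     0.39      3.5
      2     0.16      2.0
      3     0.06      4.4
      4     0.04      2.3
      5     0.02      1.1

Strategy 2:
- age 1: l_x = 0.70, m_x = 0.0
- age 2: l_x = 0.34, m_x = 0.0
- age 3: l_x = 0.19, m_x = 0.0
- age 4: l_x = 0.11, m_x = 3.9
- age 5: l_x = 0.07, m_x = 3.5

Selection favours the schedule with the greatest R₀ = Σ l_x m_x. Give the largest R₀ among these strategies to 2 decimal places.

Strategy 1: R₀ = 0.39×3.5 + 0.16×2.0 + 0.06×4.4 + 0.04×2.3 + 0.02×1.1 = 2.0630
Strategy 2: R₀ = 0.70×0.0 + 0.34×0.0 + 0.19×0.0 + 0.11×3.9 + 0.07×3.5 = 0.6740
Highest R₀: strategy 1 with 2.0630.

2.06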